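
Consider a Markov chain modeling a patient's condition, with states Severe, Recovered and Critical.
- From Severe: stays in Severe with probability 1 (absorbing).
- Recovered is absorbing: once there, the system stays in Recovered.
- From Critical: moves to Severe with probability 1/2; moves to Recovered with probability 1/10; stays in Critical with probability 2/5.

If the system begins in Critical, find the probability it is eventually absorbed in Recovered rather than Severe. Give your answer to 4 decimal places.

0.1667

Let h(s) be the probability of absorption at Recovered starting from transient state s. Then h(Recovered) = 1 and h(Severe) = 0. By first-step analysis:
h(Critical) = 0.5·0 + 0.1·1 + 0.4·h(Critical)
Solving: h(Critical) = 0.1667.
Starting from Critical, the probability is 0.1667.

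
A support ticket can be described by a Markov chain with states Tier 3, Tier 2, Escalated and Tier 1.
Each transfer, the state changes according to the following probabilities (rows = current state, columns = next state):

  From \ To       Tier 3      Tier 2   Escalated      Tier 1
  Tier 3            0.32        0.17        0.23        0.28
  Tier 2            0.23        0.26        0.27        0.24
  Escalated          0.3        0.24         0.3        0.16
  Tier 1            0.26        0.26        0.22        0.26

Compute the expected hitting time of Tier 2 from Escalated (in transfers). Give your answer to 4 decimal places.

Let t(s) be the expected number of transfers to first reach Tier 2 from state s, with t(Tier 2) = 0. Conditioning on the first transfer:
t(Tier 3) = 1 + 0.32·t(Tier 3) + 0.23·t(Escalated) + 0.28·t(Tier 1)
t(Escalated) = 1 + 0.3·t(Tier 3) + 0.3·t(Escalated) + 0.16·t(Tier 1)
t(Tier 1) = 1 + 0.26·t(Tier 3) + 0.22·t(Escalated) + 0.26·t(Tier 1)
Solving: t(Tier 3) = 4.7792, t(Escalated) = 4.4735, t(Tier 1) = 4.3605.
Expected transfers from Escalated to Tier 2: 4.4735.

4.4735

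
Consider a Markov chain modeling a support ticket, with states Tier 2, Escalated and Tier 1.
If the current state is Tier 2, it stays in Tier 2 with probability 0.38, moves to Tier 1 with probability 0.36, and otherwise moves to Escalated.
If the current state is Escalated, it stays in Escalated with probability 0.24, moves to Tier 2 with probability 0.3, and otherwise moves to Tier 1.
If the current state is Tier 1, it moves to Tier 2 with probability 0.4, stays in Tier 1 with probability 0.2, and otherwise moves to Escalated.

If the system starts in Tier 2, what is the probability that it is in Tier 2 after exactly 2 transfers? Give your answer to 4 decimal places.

0.3664

Sum over the intermediate state after 1 transfer:
P = P(Tier 2→Tier 2)·P(Tier 2→Tier 2) + P(Tier 2→Escalated)·P(Escalated→Tier 2) + P(Tier 2→Tier 1)·P(Tier 1→Tier 2)
  = 0.38×0.38 + 0.26×0.3 + 0.36×0.4
  = 0.1444 + 0.0780 + 0.1440 = 0.3664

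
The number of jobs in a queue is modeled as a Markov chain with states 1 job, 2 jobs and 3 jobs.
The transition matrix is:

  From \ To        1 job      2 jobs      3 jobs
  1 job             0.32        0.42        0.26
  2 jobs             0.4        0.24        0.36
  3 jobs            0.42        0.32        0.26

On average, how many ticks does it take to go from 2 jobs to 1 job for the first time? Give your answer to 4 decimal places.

Let t(s) be the expected number of ticks to first reach 1 job from state s, with t(1 job) = 0. Conditioning on the first tick:
t(2 jobs) = 1 + 0.24·t(2 jobs) + 0.36·t(3 jobs)
t(3 jobs) = 1 + 0.32·t(2 jobs) + 0.26·t(3 jobs)
Solving: t(2 jobs) = 2.4597, t(3 jobs) = 2.4150.
Expected ticks from 2 jobs to 1 job: 2.4597.

2.4597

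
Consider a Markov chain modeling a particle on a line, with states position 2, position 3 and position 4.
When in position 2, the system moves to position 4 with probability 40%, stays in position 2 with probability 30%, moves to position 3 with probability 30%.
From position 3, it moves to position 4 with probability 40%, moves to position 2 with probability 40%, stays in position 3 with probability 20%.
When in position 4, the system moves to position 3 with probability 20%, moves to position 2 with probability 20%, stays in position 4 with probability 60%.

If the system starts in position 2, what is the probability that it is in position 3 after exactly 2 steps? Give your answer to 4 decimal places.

Sum over the intermediate state after 1 step:
P = P(position 2→position 2)·P(position 2→position 3) + P(position 2→position 3)·P(position 3→position 3) + P(position 2→position 4)·P(position 4→position 3)
  = 0.3×0.3 + 0.3×0.2 + 0.4×0.2
  = 0.0900 + 0.0600 + 0.0800 = 0.2300

0.2300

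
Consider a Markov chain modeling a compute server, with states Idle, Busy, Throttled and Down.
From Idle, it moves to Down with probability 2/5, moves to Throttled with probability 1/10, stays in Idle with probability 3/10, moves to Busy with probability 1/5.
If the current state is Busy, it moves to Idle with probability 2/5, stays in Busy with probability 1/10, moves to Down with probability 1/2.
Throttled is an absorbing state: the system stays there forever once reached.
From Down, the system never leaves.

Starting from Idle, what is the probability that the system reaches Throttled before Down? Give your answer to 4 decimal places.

0.1636

Let h(s) be the probability of absorption at Throttled starting from transient state s. Then h(Throttled) = 1 and h(Down) = 0. By first-step analysis:
h(Idle) = 0.3·h(Idle) + 0.2·h(Busy) + 0.1·1 + 0.4·0
h(Busy) = 0.4·h(Idle) + 0.1·h(Busy) + 0.5·0
Solving: h(Idle) = 0.1636, h(Busy) = 0.0727.
Starting from Idle, the probability is 0.1636.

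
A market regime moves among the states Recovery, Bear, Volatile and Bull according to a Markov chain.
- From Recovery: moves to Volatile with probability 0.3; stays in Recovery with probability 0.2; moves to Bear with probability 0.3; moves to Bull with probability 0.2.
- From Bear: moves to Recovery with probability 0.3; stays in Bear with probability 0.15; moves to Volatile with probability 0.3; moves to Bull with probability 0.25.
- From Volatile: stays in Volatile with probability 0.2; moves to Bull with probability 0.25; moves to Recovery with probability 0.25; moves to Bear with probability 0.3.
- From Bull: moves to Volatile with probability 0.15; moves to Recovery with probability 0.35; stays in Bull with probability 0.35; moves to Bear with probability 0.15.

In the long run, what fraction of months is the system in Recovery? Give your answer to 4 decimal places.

0.2739

Let the stationary distribution be π with π = πP and π_1 + π_2 + π_3 + π_4 = 1.
π_1 = 0.2·π_1 + 0.3·π_2 + 0.25·π_3 + 0.35·π_4
π_2 = 0.3·π_1 + 0.15·π_2 + 0.3·π_3 + 0.15·π_4
π_3 = 0.3·π_1 + 0.3·π_2 + 0.2·π_3 + 0.15·π_4
Solving with the normalization constraint gives π = (0.2739, 0.2266, 0.2369, 0.2626).
So the stationary probability of Recovery is 0.2739.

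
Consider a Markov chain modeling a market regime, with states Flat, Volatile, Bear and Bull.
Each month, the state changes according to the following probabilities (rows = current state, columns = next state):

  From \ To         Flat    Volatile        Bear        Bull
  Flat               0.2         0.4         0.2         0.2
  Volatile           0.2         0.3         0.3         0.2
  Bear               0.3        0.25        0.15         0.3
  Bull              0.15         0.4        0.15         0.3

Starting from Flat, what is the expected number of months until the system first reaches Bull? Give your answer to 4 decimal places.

4.5000

Let t(s) be the expected number of months to first reach Bull from state s, with t(Bull) = 0. Conditioning on the first month:
t(Flat) = 1 + 0.2·t(Flat) + 0.4·t(Volatile) + 0.2·t(Bear)
t(Volatile) = 1 + 0.2·t(Flat) + 0.3·t(Volatile) + 0.3·t(Bear)
t(Bear) = 1 + 0.3·t(Flat) + 0.25·t(Volatile) + 0.15·t(Bear)
Solving: t(Flat) = 4.5000, t(Volatile) = 4.4615, t(Bear) = 4.0769.
Expected months from Flat to Bull: 4.5000.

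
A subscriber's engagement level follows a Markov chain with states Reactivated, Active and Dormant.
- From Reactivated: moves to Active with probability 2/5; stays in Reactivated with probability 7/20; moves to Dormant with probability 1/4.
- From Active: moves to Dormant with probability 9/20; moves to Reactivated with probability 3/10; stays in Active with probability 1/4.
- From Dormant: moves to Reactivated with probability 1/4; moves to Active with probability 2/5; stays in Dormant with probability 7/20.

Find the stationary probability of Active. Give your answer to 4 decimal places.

0.3478

Let the stationary distribution be π with π = πP and π_1 + π_2 + π_3 = 1.
π_1 = 0.35·π_1 + 0.3·π_2 + 0.25·π_3
π_2 = 0.4·π_1 + 0.25·π_2 + 0.4·π_3
Solving with the normalization constraint gives π = (0.2971, 0.3478, 0.3551).
So the stationary probability of Active is 0.3478.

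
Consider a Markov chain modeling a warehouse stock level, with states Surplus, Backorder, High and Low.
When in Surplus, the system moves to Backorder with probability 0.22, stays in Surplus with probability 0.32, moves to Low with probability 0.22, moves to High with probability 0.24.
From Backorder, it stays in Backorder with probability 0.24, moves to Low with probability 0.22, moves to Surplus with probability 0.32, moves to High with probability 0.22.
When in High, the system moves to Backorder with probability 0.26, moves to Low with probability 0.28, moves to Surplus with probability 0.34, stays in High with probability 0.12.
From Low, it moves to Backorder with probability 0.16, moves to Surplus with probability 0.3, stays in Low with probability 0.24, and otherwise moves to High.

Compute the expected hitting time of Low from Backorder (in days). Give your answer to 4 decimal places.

4.3038

Let t(s) be the expected number of days to first reach Low from state s, with t(Low) = 0. Conditioning on the first day:
t(Surplus) = 1 + 0.32·t(Surplus) + 0.22·t(Backorder) + 0.24·t(High)
t(Backorder) = 1 + 0.32·t(Surplus) + 0.24·t(Backorder) + 0.22·t(High)
t(High) = 1 + 0.34·t(Surplus) + 0.26·t(Backorder) + 0.12·t(High)
Solving: t(Surplus) = 4.2991, t(Backorder) = 4.3038, t(High) = 4.0689.
Expected days from Backorder to Low: 4.3038.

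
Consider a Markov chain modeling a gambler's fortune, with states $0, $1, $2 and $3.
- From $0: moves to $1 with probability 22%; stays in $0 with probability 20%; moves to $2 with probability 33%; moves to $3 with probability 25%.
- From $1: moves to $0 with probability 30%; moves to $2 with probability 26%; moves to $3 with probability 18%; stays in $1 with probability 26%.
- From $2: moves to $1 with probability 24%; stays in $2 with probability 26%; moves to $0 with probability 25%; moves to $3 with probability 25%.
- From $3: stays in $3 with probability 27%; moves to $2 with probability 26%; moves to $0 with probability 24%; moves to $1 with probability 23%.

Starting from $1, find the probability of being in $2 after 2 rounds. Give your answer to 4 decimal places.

0.2810

Propagate the distribution vector 2 rounds from $1.
After 0 rounds: (0.0000, 1.0000, 0.0000, 0.0000)
After 1 round: (0.3000, 0.2600, 0.2600, 0.1800)
After 2 rounds: (0.2462, 0.2374, 0.2810, 0.2354)
P(in $2 after 2 rounds) = 0.2810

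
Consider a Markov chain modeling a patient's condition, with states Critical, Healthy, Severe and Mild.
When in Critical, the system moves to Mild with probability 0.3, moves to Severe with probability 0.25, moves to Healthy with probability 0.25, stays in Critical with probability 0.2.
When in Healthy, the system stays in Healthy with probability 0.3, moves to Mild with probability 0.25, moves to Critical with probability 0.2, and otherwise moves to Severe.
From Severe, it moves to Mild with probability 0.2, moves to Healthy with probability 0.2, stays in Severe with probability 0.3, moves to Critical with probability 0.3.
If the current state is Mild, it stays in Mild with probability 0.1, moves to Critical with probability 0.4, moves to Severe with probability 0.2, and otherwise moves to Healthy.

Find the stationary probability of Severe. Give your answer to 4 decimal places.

Let the stationary distribution be π with π = πP and π_1 + π_2 + π_3 + π_4 = 1.
π_1 = 0.2·π_1 + 0.2·π_2 + 0.3·π_3 + 0.4·π_4
π_2 = 0.25·π_1 + 0.3·π_2 + 0.2·π_3 + 0.3·π_4
π_3 = 0.25·π_1 + 0.25·π_2 + 0.3·π_3 + 0.2·π_4
Solving with the normalization constraint gives π = (0.2688, 0.2614, 0.2517, 0.2181).
So the stationary probability of Severe is 0.2517.

0.2517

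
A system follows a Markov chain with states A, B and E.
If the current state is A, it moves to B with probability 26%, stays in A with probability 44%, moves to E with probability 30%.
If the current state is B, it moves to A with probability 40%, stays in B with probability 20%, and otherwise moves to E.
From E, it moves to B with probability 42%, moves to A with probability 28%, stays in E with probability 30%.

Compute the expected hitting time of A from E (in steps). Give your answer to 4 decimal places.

3.1122

Let t(s) be the expected number of steps to first reach A from state s, with t(A) = 0. Conditioning on the first step:
t(B) = 1 + 0.2·t(B) + 0.4·t(E)
t(E) = 1 + 0.42·t(B) + 0.3·t(E)
Solving: t(B) = 2.8061, t(E) = 3.1122.
Expected steps from E to A: 3.1122.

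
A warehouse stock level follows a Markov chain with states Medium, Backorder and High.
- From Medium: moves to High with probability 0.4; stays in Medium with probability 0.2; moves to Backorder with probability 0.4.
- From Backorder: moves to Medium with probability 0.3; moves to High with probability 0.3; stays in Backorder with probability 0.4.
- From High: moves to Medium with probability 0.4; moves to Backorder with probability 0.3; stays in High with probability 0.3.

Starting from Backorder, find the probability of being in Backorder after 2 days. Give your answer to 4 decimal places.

0.3700

Sum over the intermediate state after 1 day:
P = P(Backorder→Medium)·P(Medium→Backorder) + P(Backorder→Backorder)·P(Backorder→Backorder) + P(Backorder→High)·P(High→Backorder)
  = 0.3×0.4 + 0.4×0.4 + 0.3×0.3
  = 0.1200 + 0.1600 + 0.0900 = 0.3700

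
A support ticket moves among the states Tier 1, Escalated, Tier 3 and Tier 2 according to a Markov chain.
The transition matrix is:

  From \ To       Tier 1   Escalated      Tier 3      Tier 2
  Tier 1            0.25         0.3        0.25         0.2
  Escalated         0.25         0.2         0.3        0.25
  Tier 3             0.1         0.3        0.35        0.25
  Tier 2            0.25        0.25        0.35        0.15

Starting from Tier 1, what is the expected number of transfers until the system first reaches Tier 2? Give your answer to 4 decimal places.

Let t(s) be the expected number of transfers to first reach Tier 2 from state s, with t(Tier 2) = 0. Conditioning on the first transfer:
t(Tier 1) = 1 + 0.25·t(Tier 1) + 0.3·t(Escalated) + 0.25·t(Tier 3)
t(Escalated) = 1 + 0.25·t(Tier 1) + 0.2·t(Escalated) + 0.3·t(Tier 3)
t(Tier 3) = 1 + 0.1·t(Tier 1) + 0.3·t(Escalated) + 0.35·t(Tier 3)
Solving: t(Tier 1) = 4.3805, t(Escalated) = 4.1704, t(Tier 3) = 4.1372.
Expected transfers from Tier 1 to Tier 2: 4.3805.

4.3805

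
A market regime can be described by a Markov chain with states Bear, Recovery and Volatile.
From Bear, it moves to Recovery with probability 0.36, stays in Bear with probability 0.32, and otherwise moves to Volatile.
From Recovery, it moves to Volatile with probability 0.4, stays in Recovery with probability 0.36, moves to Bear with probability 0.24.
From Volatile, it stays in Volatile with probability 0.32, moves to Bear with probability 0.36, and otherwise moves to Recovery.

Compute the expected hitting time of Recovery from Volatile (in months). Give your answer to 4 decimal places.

Let t(s) be the expected number of months to first reach Recovery from state s, with t(Recovery) = 0. Conditioning on the first month:
t(Bear) = 1 + 0.32·t(Bear) + 0.32·t(Volatile)
t(Volatile) = 1 + 0.36·t(Bear) + 0.32·t(Volatile)
Solving: t(Bear) = 2.8802, t(Volatile) = 2.9954.
Expected months from Volatile to Recovery: 2.9954.

2.9954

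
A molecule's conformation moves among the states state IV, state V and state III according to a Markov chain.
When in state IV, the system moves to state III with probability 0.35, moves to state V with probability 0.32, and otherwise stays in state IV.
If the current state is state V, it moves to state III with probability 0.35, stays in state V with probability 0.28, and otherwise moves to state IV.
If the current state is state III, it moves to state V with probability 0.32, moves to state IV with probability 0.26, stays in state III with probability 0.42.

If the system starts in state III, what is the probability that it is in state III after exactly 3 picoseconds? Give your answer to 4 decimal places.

Propagate the distribution vector 3 picoseconds from state III.
After 0 picoseconds: (0.0000, 0.0000, 1.0000)
After 1 picosecond: (0.2600, 0.3200, 0.4200)
After 2 picoseconds: (0.3134, 0.3072, 0.3794)
After 3 picoseconds: (0.3157, 0.3077, 0.3766)
P(in state III after 3 picoseconds) = 0.3766

0.3766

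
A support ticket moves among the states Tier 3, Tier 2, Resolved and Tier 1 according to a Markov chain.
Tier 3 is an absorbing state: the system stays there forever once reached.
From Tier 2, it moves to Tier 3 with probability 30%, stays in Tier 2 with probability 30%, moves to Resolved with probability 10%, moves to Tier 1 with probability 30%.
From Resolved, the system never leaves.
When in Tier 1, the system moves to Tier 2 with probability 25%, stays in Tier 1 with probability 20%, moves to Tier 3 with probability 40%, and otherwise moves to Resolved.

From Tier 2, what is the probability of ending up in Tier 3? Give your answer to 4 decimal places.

0.7423

Let h(s) be the probability of absorption at Tier 3 starting from transient state s. Then h(Tier 3) = 1 and h(Resolved) = 0. By first-step analysis:
h(Tier 2) = 0.3·1 + 0.3·h(Tier 2) + 0.1·0 + 0.3·h(Tier 1)
h(Tier 1) = 0.4·1 + 0.25·h(Tier 2) + 0.15·0 + 0.2·h(Tier 1)
Solving: h(Tier 2) = 0.7423, h(Tier 1) = 0.7320.
Starting from Tier 2, the probability is 0.7423.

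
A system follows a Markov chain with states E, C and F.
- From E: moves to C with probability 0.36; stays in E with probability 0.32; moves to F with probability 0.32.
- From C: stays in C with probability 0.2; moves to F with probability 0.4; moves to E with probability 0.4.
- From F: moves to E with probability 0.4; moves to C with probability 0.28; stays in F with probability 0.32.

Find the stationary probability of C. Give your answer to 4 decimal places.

Let the stationary distribution be π with π = πP and π_1 + π_2 + π_3 = 1.
π_1 = 0.32·π_1 + 0.4·π_2 + 0.4·π_3
π_2 = 0.36·π_1 + 0.2·π_2 + 0.28·π_3
Solving with the normalization constraint gives π = (0.3704, 0.2867, 0.3429).
So the stationary probability of C is 0.2867.

0.2867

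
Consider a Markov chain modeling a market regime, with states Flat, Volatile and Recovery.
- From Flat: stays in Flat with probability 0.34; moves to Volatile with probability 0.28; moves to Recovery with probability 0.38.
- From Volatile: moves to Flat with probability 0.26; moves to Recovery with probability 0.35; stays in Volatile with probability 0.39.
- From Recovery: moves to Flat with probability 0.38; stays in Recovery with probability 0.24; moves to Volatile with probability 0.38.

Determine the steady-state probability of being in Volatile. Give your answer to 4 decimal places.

Let the stationary distribution be π with π = πP and π_1 + π_2 + π_3 = 1.
π_1 = 0.34·π_1 + 0.26·π_2 + 0.38·π_3
π_2 = 0.28·π_1 + 0.39·π_2 + 0.38·π_3
Solving with the normalization constraint gives π = (0.3249, 0.3510, 0.3241).
So the stationary probability of Volatile is 0.3510.

0.3510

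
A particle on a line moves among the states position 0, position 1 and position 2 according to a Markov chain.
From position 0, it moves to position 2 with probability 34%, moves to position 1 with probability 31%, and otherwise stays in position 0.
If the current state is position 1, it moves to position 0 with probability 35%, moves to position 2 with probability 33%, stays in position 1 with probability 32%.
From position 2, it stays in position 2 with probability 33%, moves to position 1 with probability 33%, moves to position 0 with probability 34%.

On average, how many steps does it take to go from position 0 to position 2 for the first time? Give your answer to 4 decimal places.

Let t(s) be the expected number of steps to first reach position 2 from state s, with t(position 2) = 0. Conditioning on the first step:
t(position 0) = 1 + 0.35·t(position 0) + 0.31·t(position 1)
t(position 1) = 1 + 0.35·t(position 0) + 0.32·t(position 1)
Solving: t(position 0) = 2.9685, t(position 1) = 2.9985.
Expected steps from position 0 to position 2: 2.9685.

2.9685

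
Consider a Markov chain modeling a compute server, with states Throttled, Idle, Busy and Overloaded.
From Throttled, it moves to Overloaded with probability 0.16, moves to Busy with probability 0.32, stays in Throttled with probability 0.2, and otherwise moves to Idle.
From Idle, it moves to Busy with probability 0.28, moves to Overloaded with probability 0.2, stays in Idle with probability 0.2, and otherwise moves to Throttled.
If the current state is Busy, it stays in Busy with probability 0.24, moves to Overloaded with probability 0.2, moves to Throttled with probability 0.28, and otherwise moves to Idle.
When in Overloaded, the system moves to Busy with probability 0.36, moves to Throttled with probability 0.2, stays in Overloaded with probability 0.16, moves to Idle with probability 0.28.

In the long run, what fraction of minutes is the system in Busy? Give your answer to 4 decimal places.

0.2931

Let the stationary distribution be π with π = πP and π_1 + π_2 + π_3 + π_4 = 1.
π_1 = 0.2·π_1 + 0.32·π_2 + 0.28·π_3 + 0.2·π_4
π_2 = 0.32·π_1 + 0.2·π_2 + 0.28·π_3 + 0.28·π_4
π_3 = 0.32·π_1 + 0.28·π_2 + 0.24·π_3 + 0.36·π_4
Solving with the normalization constraint gives π = (0.2557, 0.2687, 0.2931, 0.1825).
So the stationary probability of Busy is 0.2931.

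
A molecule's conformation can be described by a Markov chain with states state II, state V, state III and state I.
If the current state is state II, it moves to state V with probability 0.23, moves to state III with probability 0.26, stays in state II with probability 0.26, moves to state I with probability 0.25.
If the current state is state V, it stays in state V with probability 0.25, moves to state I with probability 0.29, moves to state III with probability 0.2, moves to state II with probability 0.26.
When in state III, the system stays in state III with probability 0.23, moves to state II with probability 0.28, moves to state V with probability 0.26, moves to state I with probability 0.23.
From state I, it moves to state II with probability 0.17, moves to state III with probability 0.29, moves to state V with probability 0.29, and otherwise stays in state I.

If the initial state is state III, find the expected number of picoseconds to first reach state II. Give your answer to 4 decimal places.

4.0469

Let t(s) be the expected number of picoseconds to first reach state II from state s, with t(state II) = 0. Conditioning on the first picosecond:
t(state V) = 1 + 0.25·t(state V) + 0.2·t(state III) + 0.29·t(state I)
t(state III) = 1 + 0.26·t(state V) + 0.23·t(state III) + 0.23·t(state I)
t(state I) = 1 + 0.29·t(state V) + 0.29·t(state III) + 0.25·t(state I)
Solving: t(state V) = 4.1542, t(state III) = 4.0469, t(state I) = 4.5044.
Expected picoseconds from state III to state II: 4.0469.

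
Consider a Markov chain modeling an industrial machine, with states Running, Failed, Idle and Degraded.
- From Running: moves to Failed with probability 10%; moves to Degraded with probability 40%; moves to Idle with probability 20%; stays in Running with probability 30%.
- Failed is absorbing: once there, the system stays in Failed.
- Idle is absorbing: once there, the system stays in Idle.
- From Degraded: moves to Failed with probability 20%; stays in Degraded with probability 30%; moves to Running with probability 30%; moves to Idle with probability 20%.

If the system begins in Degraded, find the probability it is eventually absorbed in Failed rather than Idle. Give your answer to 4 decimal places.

Let h(s) be the probability of absorption at Failed starting from transient state s. Then h(Failed) = 1 and h(Idle) = 0. By first-step analysis:
h(Running) = 0.3·h(Running) + 0.1·1 + 0.2·0 + 0.4·h(Degraded)
h(Degraded) = 0.3·h(Running) + 0.2·1 + 0.2·0 + 0.3·h(Degraded)
Solving: h(Running) = 0.4054, h(Degraded) = 0.4595.
Starting from Degraded, the probability is 0.4595.

0.4595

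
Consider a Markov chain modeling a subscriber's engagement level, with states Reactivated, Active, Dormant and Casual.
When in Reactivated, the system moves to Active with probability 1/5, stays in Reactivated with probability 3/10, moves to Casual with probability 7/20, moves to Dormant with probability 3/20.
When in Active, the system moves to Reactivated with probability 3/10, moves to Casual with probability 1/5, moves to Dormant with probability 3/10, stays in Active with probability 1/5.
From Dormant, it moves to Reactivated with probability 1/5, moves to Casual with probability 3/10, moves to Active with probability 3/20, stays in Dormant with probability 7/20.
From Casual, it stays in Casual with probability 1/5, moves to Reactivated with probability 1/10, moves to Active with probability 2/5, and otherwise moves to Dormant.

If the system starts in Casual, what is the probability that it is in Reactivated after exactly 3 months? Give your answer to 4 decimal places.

0.2210

Propagate the distribution vector 3 months from Casual.
After 0 months: (0.0000, 0.0000, 0.0000, 1.0000)
After 1 month: (0.1000, 0.4000, 0.3000, 0.2000)
After 2 months: (0.2300, 0.2250, 0.3000, 0.2450)
After 3 months: (0.2210, 0.2340, 0.2805, 0.2645)
P(in Reactivated after 3 months) = 0.2210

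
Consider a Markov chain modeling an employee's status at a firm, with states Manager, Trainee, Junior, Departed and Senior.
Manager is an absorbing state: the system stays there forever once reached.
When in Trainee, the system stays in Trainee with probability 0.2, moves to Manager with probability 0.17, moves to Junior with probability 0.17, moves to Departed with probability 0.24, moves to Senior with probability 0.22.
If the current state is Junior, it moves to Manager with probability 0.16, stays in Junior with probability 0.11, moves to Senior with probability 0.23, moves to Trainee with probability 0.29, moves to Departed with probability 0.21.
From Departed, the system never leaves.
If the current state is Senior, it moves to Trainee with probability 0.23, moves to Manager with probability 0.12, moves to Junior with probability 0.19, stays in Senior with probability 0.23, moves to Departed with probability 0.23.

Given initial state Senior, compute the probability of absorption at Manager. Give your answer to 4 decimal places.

0.3770

Let h(s) be the probability of absorption at Manager starting from transient state s. Then h(Manager) = 1 and h(Departed) = 0. By first-step analysis:
h(Trainee) = 0.17·1 + 0.2·h(Trainee) + 0.17·h(Junior) + 0.24·0 + 0.22·h(Senior)
h(Junior) = 0.16·1 + 0.29·h(Trainee) + 0.11·h(Junior) + 0.21·0 + 0.23·h(Senior)
h(Senior) = 0.12·1 + 0.23·h(Trainee) + 0.19·h(Junior) + 0.23·0 + 0.23·h(Senior)
Solving: h(Trainee) = 0.4030, h(Junior) = 0.4085, h(Senior) = 0.3770.
Starting from Senior, the probability is 0.3770.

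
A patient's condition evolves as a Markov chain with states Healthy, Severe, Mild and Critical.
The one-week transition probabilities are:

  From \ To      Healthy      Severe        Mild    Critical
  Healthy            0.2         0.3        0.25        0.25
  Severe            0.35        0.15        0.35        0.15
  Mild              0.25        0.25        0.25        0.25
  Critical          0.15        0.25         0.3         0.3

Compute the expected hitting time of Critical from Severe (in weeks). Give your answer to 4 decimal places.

4.8269

Let t(s) be the expected number of weeks to first reach Critical from state s, with t(Critical) = 0. Conditioning on the first week:
t(Healthy) = 1 + 0.2·t(Healthy) + 0.3·t(Severe) + 0.25·t(Mild)
t(Severe) = 1 + 0.35·t(Healthy) + 0.15·t(Severe) + 0.35·t(Mild)
t(Mild) = 1 + 0.25·t(Healthy) + 0.25·t(Severe) + 0.25·t(Mild)
Solving: t(Healthy) = 4.4423, t(Severe) = 4.8269, t(Mild) = 4.4231.
Expected weeks from Severe to Critical: 4.8269.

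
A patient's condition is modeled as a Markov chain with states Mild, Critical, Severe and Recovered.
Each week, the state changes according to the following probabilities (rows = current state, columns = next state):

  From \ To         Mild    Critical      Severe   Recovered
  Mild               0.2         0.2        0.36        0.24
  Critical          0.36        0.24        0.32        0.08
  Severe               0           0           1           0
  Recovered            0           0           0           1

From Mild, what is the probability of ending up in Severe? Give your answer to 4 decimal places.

0.6299

Let h(s) be the probability of absorption at Severe starting from transient state s. Then h(Severe) = 1 and h(Recovered) = 0. By first-step analysis:
h(Mild) = 0.2·h(Mild) + 0.2·h(Critical) + 0.36·1 + 0.24·0
h(Critical) = 0.36·h(Mild) + 0.24·h(Critical) + 0.32·1 + 0.08·0
Solving: h(Mild) = 0.6299, h(Critical) = 0.7194.
Starting from Mild, the probability is 0.6299.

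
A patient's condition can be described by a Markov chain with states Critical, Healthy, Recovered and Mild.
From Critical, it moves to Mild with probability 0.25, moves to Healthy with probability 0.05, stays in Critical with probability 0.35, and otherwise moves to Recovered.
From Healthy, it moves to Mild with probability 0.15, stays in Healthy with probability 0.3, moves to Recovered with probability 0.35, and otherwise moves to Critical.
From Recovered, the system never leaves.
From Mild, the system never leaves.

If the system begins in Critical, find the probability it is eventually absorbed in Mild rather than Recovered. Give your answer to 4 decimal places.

Let h(s) be the probability of absorption at Mild starting from transient state s. Then h(Mild) = 1 and h(Recovered) = 0. By first-step analysis:
h(Critical) = 0.35·h(Critical) + 0.05·h(Healthy) + 0.35·0 + 0.25·1
h(Healthy) = 0.2·h(Critical) + 0.3·h(Healthy) + 0.35·0 + 0.15·1
Solving: h(Critical) = 0.4101, h(Healthy) = 0.3315.
Starting from Critical, the probability is 0.4101.

0.4101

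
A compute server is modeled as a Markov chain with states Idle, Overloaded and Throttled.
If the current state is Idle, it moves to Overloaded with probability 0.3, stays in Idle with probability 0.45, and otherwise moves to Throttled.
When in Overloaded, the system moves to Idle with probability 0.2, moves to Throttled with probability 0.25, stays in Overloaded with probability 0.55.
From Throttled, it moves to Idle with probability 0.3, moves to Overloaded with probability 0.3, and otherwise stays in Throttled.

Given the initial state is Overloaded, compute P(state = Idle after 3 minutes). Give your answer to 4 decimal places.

Propagate the distribution vector 3 minutes from Overloaded.
After 0 minutes: (0.0000, 1.0000, 0.0000)
After 1 minute: (0.2000, 0.5500, 0.2500)
After 2 minutes: (0.2750, 0.4375, 0.2875)
After 3 minutes: (0.2975, 0.4094, 0.2931)
P(in Idle after 3 minutes) = 0.2975

0.2975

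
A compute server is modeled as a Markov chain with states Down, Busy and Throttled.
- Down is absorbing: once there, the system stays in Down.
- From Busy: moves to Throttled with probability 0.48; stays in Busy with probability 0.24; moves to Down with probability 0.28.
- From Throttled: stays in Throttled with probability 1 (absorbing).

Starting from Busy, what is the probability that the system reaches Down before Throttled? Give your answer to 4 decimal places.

0.3684

Let h(s) be the probability of absorption at Down starting from transient state s. Then h(Down) = 1 and h(Throttled) = 0. By first-step analysis:
h(Busy) = 0.28·1 + 0.24·h(Busy) + 0.48·0
Solving: h(Busy) = 0.3684.
Starting from Busy, the probability is 0.3684.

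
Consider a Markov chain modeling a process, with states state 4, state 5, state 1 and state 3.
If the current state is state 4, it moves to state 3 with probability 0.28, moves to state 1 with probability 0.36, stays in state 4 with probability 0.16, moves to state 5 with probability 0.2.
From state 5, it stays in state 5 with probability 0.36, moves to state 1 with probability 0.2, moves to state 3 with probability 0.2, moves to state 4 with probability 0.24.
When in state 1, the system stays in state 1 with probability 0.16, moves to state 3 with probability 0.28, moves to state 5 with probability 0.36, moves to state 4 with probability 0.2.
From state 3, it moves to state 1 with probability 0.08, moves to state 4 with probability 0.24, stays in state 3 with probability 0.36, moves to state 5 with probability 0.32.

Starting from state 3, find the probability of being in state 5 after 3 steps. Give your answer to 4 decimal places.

Propagate the distribution vector 3 steps from state 3.
After 0 steps: (0.0000, 0.0000, 0.0000, 1.0000)
After 1 step: (0.2400, 0.3200, 0.0800, 0.3600)
After 2 steps: (0.2176, 0.3072, 0.1920, 0.2832)
After 3 steps: (0.2149, 0.3139, 0.1932, 0.2781)
P(in state 5 after 3 steps) = 0.3139

0.3139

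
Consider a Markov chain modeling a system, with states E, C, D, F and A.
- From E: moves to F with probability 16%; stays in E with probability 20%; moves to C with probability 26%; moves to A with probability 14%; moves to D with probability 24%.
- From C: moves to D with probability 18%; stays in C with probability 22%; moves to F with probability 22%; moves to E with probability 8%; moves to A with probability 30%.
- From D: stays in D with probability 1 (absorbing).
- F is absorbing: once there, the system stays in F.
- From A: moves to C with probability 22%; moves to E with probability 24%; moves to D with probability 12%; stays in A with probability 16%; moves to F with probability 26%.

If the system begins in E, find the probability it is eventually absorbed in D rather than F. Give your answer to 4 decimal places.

Let h(s) be the probability of absorption at D starting from transient state s. Then h(D) = 1 and h(F) = 0. By first-step analysis:
h(E) = 0.2·h(E) + 0.26·h(C) + 0.24·1 + 0.16·0 + 0.14·h(A)
h(C) = 0.08·h(E) + 0.22·h(C) + 0.18·1 + 0.22·0 + 0.3·h(A)
h(A) = 0.24·h(E) + 0.22·h(C) + 0.12·1 + 0.26·0 + 0.16·h(A)
Solving: h(E) = 0.5135, h(C) = 0.4390, h(A) = 0.4046.
Starting from E, the probability is 0.5135.

0.5135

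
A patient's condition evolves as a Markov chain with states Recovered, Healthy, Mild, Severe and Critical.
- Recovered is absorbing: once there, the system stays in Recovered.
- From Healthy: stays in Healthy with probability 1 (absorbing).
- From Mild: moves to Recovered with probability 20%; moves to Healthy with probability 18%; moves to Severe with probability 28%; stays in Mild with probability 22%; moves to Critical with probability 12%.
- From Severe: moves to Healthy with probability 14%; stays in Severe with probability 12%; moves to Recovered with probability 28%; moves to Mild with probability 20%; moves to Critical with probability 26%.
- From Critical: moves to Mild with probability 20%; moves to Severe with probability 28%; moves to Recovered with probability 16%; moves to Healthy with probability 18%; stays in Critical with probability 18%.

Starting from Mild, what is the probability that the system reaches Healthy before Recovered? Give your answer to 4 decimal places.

0.4446

Let h(s) be the probability of absorption at Healthy starting from transient state s. Then h(Healthy) = 1 and h(Recovered) = 0. By first-step analysis:
h(Mild) = 0.2·0 + 0.18·1 + 0.22·h(Mild) + 0.28·h(Severe) + 0.12·h(Critical)
h(Severe) = 0.28·0 + 0.14·1 + 0.2·h(Mild) + 0.12·h(Severe) + 0.26·h(Critical)
h(Critical) = 0.16·0 + 0.18·1 + 0.2·h(Mild) + 0.28·h(Severe) + 0.18·h(Critical)
Solving: h(Mild) = 0.4446, h(Severe) = 0.3971, h(Critical) = 0.4636.
Starting from Mild, the probability is 0.4446.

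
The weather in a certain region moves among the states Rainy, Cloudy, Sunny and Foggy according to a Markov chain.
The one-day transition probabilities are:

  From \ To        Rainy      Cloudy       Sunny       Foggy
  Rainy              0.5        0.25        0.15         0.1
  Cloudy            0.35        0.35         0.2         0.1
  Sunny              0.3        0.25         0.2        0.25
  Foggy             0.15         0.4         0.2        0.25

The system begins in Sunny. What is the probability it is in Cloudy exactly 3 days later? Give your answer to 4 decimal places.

Propagate the distribution vector 3 days from Sunny.
After 0 days: (0.0000, 0.0000, 1.0000, 0.0000)
After 1 day: (0.3000, 0.2500, 0.2000, 0.2500)
After 2 days: (0.3350, 0.3125, 0.1850, 0.1675)
After 3 days: (0.3575, 0.3064, 0.1833, 0.1529)
P(in Cloudy after 3 days) = 0.3064

0.3064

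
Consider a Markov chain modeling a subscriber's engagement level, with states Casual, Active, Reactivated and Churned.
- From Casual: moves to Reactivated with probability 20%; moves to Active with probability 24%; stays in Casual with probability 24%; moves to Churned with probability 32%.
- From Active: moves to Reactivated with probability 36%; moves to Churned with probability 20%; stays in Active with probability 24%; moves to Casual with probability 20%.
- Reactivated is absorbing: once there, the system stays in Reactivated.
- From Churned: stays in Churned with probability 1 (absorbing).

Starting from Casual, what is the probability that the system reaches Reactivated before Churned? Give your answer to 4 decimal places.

Let h(s) be the probability of absorption at Reactivated starting from transient state s. Then h(Reactivated) = 1 and h(Churned) = 0. By first-step analysis:
h(Casual) = 0.24·h(Casual) + 0.24·h(Active) + 0.2·1 + 0.32·0
h(Active) = 0.2·h(Casual) + 0.24·h(Active) + 0.36·1 + 0.2·0
Solving: h(Casual) = 0.4502, h(Active) = 0.5921.
Starting from Casual, the probability is 0.4502.

0.4502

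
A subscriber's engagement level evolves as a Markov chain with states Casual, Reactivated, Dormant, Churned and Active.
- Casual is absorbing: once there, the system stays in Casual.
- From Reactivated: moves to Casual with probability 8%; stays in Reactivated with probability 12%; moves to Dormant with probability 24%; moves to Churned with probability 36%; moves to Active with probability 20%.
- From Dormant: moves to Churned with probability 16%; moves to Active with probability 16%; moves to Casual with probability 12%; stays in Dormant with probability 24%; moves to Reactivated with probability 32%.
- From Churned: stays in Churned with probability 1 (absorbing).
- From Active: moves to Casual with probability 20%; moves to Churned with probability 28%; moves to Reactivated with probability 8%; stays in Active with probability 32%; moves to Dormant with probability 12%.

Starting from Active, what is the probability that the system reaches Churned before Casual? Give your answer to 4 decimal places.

0.6104

Let h(s) be the probability of absorption at Churned starting from transient state s. Then h(Churned) = 1 and h(Casual) = 0. By first-step analysis:
h(Reactivated) = 0.08·0 + 0.12·h(Reactivated) + 0.24·h(Dormant) + 0.36·1 + 0.2·h(Active)
h(Dormant) = 0.12·0 + 0.32·h(Reactivated) + 0.24·h(Dormant) + 0.16·1 + 0.16·h(Active)
h(Active) = 0.2·0 + 0.08·h(Reactivated) + 0.12·h(Dormant) + 0.28·1 + 0.32·h(Active)
Solving: h(Reactivated) = 0.7234, h(Dormant) = 0.6436, h(Active) = 0.6104.
Starting from Active, the probability is 0.6104.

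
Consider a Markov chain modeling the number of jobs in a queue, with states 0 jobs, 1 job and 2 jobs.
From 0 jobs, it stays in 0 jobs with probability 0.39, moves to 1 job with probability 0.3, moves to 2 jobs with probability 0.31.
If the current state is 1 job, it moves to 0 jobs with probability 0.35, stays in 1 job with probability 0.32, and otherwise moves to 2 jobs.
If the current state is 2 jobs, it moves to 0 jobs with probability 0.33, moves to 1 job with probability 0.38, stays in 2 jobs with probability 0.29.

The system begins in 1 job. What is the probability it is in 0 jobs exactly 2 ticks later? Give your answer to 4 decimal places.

0.3574

Sum over the intermediate state after 1 tick:
P = P(1 job→0 jobs)·P(0 jobs→0 jobs) + P(1 job→1 job)·P(1 job→0 jobs) + P(1 job→2 jobs)·P(2 jobs→0 jobs)
  = 0.35×0.39 + 0.32×0.35 + 0.33×0.33
  = 0.1365 + 0.1120 + 0.1089 = 0.3574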